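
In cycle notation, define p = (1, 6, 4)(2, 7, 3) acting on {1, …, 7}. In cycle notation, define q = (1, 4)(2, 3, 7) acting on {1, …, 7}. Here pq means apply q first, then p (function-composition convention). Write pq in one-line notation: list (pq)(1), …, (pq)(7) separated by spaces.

1 2 3 6 5 4 7

For each element, apply q then p: 1 → 4 → 1; 2 → 3 → 2; 3 → 7 → 3; 4 → 1 → 6; 5 → 5 → 5; 6 → 6 → 4; 7 → 2 → 7.
Collecting the images, pq = [1 2 3 6 5 4 7].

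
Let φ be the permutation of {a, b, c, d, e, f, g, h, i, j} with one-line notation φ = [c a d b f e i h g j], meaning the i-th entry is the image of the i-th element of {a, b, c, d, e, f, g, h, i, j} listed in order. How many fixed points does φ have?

2

The fixed points (elements with φ(x) = x) are {h, j}, so there are 2.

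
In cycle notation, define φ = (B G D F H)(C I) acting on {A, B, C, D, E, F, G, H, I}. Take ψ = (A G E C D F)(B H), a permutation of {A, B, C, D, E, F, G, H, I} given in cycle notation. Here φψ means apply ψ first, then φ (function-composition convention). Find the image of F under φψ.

ψ(F) = A, then φ(A) = A; composing gives (φψ)(F) = A.

A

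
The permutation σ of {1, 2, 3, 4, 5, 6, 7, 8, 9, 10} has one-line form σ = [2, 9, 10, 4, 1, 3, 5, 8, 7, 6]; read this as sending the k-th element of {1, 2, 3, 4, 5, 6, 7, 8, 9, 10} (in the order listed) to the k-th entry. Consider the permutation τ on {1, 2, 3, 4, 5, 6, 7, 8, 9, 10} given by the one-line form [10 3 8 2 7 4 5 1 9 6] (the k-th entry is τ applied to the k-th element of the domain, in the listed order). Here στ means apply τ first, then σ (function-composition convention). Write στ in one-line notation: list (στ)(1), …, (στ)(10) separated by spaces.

(στ)(x) = σ(τ(x)). Computing each image: σ(τ(1)) = σ(10) = 6, σ(τ(2)) = σ(3) = 10, σ(τ(3)) = σ(8) = 8, σ(τ(4)) = σ(2) = 9, σ(τ(5)) = σ(7) = 5, σ(τ(6)) = σ(4) = 4, σ(τ(7)) = σ(5) = 1, σ(τ(8)) = σ(1) = 2, σ(τ(9)) = σ(9) = 7, σ(τ(10)) = σ(6) = 3.
Hence στ = [6 10 8 9 5 4 1 2 7 3].

6 10 8 9 5 4 1 2 7 3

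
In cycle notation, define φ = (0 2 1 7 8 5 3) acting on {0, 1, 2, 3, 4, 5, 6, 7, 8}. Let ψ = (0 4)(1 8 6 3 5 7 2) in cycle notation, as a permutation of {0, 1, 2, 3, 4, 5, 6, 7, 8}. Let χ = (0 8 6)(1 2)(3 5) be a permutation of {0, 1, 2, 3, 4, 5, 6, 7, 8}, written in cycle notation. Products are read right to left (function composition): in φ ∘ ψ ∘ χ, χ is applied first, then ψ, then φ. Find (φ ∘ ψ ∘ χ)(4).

Chase 4: χ(4) = 4; ψ(4) = 0; φ(0) = 2. Hence (φ ∘ ψ ∘ χ)(4) = 2.

2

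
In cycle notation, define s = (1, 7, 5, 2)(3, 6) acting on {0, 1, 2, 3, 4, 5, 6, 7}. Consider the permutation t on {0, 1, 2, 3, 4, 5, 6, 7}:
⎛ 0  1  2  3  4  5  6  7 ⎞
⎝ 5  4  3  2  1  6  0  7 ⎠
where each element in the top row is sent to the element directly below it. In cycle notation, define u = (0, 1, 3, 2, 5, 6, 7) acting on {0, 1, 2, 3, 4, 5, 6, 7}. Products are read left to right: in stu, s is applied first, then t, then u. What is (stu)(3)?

1

Chase 3: s(3) = 6; t(6) = 0; u(0) = 1. Hence (stu)(3) = 1.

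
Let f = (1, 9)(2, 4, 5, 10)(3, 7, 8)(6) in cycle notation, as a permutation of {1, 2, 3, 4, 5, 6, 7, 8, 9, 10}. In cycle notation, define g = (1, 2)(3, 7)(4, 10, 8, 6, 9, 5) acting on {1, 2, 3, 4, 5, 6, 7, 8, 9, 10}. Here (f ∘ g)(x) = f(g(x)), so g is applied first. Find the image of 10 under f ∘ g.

First apply g: g(10) = 8, then f(8) = 3. Thus (f ∘ g)(10) = 3.

3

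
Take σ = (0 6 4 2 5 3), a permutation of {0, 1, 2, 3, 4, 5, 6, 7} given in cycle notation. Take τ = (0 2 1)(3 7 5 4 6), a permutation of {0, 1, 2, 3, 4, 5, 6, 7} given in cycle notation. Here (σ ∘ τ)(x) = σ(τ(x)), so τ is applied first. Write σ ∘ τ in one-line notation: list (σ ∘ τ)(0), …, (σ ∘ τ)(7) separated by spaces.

(σ ∘ τ)(x) = σ(τ(x)). Computing each image: σ(τ(0)) = σ(2) = 5, σ(τ(1)) = σ(0) = 6, σ(τ(2)) = σ(1) = 1, σ(τ(3)) = σ(7) = 7, σ(τ(4)) = σ(6) = 4, σ(τ(5)) = σ(4) = 2, σ(τ(6)) = σ(3) = 0, σ(τ(7)) = σ(5) = 3.
Hence σ ∘ τ = [5 6 1 7 4 2 0 3].

5 6 1 7 4 2 0 3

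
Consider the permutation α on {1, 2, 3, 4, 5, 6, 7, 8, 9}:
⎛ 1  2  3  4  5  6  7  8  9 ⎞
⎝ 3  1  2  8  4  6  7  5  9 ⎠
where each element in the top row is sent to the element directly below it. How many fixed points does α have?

The fixed points (elements with α(x) = x) are {6, 7, 9}, so there are 3.

3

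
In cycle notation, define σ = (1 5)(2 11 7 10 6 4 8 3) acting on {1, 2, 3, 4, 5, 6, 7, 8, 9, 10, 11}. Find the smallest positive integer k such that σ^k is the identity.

8

The disjoint cycles have lengths 8, 2, 1.
The order is lcm(8, 2) = 8.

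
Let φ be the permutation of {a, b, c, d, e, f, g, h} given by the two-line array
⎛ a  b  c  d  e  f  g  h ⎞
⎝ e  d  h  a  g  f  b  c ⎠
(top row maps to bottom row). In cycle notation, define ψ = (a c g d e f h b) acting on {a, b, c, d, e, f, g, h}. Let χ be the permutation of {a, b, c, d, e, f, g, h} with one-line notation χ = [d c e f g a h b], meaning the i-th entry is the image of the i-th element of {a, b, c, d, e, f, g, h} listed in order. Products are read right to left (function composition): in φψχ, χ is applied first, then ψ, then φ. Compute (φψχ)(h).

Chase h: χ(h) = b; ψ(b) = a; φ(a) = e. Hence (φψχ)(h) = e.

e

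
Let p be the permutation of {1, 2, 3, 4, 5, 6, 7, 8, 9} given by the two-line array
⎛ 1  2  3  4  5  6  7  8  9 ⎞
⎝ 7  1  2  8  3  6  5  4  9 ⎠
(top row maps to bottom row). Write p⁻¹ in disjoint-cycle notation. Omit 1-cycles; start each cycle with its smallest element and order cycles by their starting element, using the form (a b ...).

(1 2 3 5 7)(4 8)

The cycle decomposition of p is (1 7 5 3 2)(4 8).
Reversing each cycle (and rotating so the smallest element leads) gives p⁻¹ = (1 2 3 5 7)(4 8).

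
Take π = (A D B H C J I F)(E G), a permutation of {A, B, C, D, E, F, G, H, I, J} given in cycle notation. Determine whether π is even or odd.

even

The cycle lengths are 8, 2.
A cycle is odd iff its length is even; π has 2 even-length cycles, so sgn(π) = (−1)^2 and π is even.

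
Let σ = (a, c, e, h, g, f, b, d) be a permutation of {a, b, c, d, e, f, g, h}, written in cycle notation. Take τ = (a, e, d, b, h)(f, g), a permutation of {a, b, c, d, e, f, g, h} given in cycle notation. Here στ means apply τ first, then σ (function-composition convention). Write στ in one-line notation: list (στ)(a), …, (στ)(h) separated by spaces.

Chase each element through τ then σ: a → e → h; b → h → g; c → c → e; d → b → d; e → d → a; f → g → f; g → f → b; h → a → c.
So στ in one-line form is h g e d a f b c.

h g e d a f b c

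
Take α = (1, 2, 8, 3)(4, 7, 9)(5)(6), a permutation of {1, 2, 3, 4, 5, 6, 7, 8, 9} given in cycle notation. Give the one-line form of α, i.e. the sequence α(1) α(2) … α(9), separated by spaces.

Reading each image from the cycles: 1↦2, 2↦8, 3↦1, 4↦7, 5↦5, 6↦6, 7↦9, 8↦3, 9↦4.
So the one-line form is 2 8 1 7 5 6 9 3 4.

2 8 1 7 5 6 9 3 4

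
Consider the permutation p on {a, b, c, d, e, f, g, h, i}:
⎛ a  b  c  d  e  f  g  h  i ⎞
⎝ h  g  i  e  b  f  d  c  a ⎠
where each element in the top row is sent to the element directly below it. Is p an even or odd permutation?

In disjoint-cycle form the cycle lengths are 4, 4, 1.
A cycle of length ℓ contributes ℓ−1 transpositions, so p is a product of 3 + 3 = 6 transpositions — even.

even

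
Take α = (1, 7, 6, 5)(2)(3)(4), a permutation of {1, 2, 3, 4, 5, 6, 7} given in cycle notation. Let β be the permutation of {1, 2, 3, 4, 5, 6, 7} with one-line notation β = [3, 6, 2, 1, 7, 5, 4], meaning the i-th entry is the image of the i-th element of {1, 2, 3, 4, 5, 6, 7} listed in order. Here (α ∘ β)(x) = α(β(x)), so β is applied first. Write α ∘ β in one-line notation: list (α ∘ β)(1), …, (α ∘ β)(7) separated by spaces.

(α ∘ β)(x) = α(β(x)). Computing each image: α(β(1)) = α(3) = 3, α(β(2)) = α(6) = 5, α(β(3)) = α(2) = 2, α(β(4)) = α(1) = 7, α(β(5)) = α(7) = 6, α(β(6)) = α(5) = 1, α(β(7)) = α(4) = 4.
Hence α ∘ β = [3 5 2 7 6 1 4].

3 5 2 7 6 1 4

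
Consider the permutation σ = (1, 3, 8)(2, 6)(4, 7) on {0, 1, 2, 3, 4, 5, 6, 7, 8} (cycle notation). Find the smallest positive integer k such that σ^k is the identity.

The disjoint cycles have lengths 3, 2, 2, 1, 1.
The order of σ is the least common multiple of its cycle lengths: lcm(3, 2, 2) = 6.

6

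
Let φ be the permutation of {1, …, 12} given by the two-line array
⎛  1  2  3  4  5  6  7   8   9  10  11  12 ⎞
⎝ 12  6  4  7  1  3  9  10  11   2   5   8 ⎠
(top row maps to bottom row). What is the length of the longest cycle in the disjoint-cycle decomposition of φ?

Decomposing into disjoint cycles gives (1, 12, 8, 10, 2, 6, 3, 4, 7, 9, 11, 5); the longest has length 12.

12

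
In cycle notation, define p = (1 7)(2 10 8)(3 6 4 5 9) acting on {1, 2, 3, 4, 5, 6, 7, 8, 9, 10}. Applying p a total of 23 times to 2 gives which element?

8

2 lies in the 3-cycle (2 10 8).
Powers repeat with period 3 on this cycle, and 23 mod 3 = 2, so p^23(2) = p^2(2).
Stepping 2 places around the cycle: 2 → 10 → 8.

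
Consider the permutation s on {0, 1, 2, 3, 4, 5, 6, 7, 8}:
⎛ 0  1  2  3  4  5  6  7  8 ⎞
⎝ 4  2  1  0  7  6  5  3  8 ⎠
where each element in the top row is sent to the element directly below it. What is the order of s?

Decomposing into disjoint cycles gives cycle lengths 4, 2, 2, 1.
The order of s is the least common multiple of its cycle lengths: lcm(4, 2, 2) = 4.

4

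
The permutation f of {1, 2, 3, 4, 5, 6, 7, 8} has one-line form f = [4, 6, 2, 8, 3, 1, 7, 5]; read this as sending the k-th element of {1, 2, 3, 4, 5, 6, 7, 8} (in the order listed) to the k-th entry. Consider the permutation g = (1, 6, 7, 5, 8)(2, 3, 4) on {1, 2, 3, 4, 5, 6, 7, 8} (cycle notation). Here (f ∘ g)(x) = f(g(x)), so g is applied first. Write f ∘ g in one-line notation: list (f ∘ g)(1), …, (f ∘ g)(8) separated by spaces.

(f ∘ g)(x) = f(g(x)). Computing each image: f(g(1)) = f(6) = 1, f(g(2)) = f(3) = 2, f(g(3)) = f(4) = 8, f(g(4)) = f(2) = 6, f(g(5)) = f(8) = 5, f(g(6)) = f(7) = 7, f(g(7)) = f(5) = 3, f(g(8)) = f(1) = 4.
Hence f ∘ g = [1 2 8 6 5 7 3 4].

1 2 8 6 5 7 3 4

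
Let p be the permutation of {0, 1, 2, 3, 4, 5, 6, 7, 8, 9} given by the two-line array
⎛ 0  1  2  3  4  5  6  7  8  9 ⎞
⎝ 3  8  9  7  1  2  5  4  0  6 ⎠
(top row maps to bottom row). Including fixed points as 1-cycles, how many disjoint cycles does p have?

2

The cycle decomposition is (0 3 7 4 1 8)(2 9 6 5), which has 2 cycles (counting 1-cycles).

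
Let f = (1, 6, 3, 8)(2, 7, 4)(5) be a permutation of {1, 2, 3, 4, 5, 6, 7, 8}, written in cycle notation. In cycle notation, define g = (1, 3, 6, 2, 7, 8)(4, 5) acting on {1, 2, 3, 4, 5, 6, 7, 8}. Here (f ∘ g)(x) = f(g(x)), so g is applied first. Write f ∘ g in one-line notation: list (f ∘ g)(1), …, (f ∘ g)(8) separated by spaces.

Chase each element through g then f: 1 → 3 → 8; 2 → 7 → 4; 3 → 6 → 3; 4 → 5 → 5; 5 → 4 → 2; 6 → 2 → 7; 7 → 8 → 1; 8 → 1 → 6.
Collecting the images, f ∘ g = [8 4 3 5 2 7 1 6].

8 4 3 5 2 7 1 6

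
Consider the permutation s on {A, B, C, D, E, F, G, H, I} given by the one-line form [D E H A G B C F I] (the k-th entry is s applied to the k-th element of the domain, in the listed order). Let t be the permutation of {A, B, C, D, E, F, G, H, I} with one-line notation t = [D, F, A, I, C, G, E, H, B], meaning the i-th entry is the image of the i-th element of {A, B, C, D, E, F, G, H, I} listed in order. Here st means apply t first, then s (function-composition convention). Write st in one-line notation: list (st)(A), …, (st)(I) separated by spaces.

For each element, apply t then s: A → D → A; B → F → B; C → A → D; D → I → I; E → C → H; F → G → C; G → E → G; H → H → F; I → B → E.
Collecting the images, st = [A B D I H C G F E].

A B D I H C G F E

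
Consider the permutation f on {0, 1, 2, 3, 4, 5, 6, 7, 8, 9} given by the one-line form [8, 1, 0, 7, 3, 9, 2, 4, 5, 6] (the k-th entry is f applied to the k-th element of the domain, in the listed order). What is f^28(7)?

4

Tracing 7 → 4 → … returns to 7 after 3 steps, so 7 lies in a 3-cycle (3 7 4).
Since the cycle has length 3, f^28 acts on it the same as f^1 (28 mod 3 = 1).
Advancing 1 step from 7: 7 → 4.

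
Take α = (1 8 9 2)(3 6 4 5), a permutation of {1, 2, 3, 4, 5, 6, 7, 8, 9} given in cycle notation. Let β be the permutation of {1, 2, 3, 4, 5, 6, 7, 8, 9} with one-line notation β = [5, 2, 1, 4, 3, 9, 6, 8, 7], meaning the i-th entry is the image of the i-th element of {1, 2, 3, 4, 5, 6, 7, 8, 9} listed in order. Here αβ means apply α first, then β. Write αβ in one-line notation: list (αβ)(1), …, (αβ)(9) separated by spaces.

8 5 9 3 1 4 6 7 2

(αβ)(x) = β(α(x)). Computing each image: β(α(1)) = β(8) = 8, β(α(2)) = β(1) = 5, β(α(3)) = β(6) = 9, β(α(4)) = β(5) = 3, β(α(5)) = β(3) = 1, β(α(6)) = β(4) = 4, β(α(7)) = β(7) = 6, β(α(8)) = β(9) = 7, β(α(9)) = β(2) = 2.
Hence αβ = [8 5 9 3 1 4 6 7 2].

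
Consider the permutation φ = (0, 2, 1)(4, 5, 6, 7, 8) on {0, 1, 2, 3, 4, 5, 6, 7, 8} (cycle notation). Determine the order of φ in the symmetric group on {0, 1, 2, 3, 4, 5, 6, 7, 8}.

15

The cycle type of φ is (5, 3, 1).
The order of φ is the least common multiple of its cycle lengths: lcm(5, 3) = 15.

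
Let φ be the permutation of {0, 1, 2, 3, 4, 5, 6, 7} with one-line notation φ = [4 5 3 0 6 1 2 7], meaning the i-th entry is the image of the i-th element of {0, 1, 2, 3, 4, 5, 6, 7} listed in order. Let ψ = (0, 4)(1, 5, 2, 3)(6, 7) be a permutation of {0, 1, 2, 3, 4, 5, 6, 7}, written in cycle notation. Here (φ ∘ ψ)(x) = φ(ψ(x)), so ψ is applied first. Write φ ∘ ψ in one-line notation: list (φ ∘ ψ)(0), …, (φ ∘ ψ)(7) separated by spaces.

For each element, apply ψ then φ: 0 → 4 → 6; 1 → 5 → 1; 2 → 3 → 0; 3 → 1 → 5; 4 → 0 → 4; 5 → 2 → 3; 6 → 7 → 7; 7 → 6 → 2.
Collecting the images, φ ∘ ψ = [6 1 0 5 4 3 7 2].

6 1 0 5 4 3 7 2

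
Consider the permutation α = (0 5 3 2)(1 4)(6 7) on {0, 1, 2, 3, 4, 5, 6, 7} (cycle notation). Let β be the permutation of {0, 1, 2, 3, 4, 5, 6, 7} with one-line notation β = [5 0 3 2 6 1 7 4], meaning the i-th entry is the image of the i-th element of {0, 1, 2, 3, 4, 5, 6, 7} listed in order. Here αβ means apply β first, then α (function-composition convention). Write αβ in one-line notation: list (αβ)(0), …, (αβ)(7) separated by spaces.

3 5 2 0 7 4 6 1

For each element, apply β then α: 0 → 5 → 3; 1 → 0 → 5; 2 → 3 → 2; 3 → 2 → 0; 4 → 6 → 7; 5 → 1 → 4; 6 → 7 → 6; 7 → 4 → 1.
So αβ in one-line form is 3 5 2 0 7 4 6 1.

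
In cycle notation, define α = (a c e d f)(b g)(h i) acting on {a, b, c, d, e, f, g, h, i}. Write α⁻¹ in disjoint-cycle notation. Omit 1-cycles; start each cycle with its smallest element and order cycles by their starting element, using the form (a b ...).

The inverse reverses each cycle.
Reversing each cycle of α and rotating so the smallest element leads gives (a f d e c)(b g)(h i).

(a f d e c)(b g)(h i)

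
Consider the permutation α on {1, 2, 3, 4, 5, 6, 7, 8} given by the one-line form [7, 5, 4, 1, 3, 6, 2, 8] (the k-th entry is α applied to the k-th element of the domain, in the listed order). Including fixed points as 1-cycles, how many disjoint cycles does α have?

The cycle decomposition is (1, 7, 2, 5, 3, 4)(6)(8), which has 3 cycles (counting 1-cycles).

3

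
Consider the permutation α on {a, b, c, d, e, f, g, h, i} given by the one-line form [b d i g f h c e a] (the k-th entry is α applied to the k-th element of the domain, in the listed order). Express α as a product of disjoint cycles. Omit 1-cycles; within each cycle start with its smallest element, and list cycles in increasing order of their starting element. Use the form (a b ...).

Iterating α from a gives a → b → d → g → c → i → a; that is the 6-cycle (a b d g c i).
Repeating from the next unused element and collecting all non-trivial cycles gives (a b d g c i)(e f h).

(a b d g c i)(e f h)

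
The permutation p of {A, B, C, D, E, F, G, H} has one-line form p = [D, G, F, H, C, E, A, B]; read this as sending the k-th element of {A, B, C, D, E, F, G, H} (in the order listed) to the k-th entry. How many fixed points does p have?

0

No element satisfies p(x) = x, so there are 0 fixed points.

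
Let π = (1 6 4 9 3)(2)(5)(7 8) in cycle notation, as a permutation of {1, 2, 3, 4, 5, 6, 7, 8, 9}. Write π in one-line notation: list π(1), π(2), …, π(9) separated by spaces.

Each element maps to the next entry in its cycle (wrapping to the front): 1→6, 2→2, 3→1, 4→9, 5→5, 6→4, 7→8, 8→7, 9→3.
So the one-line form is 6 2 1 9 5 4 8 7 3.

6 2 1 9 5 4 8 7 3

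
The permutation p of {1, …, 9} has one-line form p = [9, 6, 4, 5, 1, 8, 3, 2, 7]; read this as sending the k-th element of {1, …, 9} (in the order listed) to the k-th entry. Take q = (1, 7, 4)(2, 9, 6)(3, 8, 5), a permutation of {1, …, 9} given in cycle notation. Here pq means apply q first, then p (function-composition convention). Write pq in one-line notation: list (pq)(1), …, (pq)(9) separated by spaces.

3 7 2 9 4 6 5 1 8

Chase each element through q then p: 1 → 7 → 3; 2 → 9 → 7; 3 → 8 → 2; 4 → 1 → 9; 5 → 3 → 4; 6 → 2 → 6; 7 → 4 → 5; 8 → 5 → 1; 9 → 6 → 8.
Collecting the images, pq = [3 7 2 9 4 6 5 1 8].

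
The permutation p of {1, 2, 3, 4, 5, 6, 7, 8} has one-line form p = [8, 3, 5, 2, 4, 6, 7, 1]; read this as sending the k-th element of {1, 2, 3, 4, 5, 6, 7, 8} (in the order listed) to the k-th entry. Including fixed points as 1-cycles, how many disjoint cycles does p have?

4

The cycle decomposition is (1, 8)(2, 3, 5, 4)(6)(7), which has 4 cycles (counting 1-cycles).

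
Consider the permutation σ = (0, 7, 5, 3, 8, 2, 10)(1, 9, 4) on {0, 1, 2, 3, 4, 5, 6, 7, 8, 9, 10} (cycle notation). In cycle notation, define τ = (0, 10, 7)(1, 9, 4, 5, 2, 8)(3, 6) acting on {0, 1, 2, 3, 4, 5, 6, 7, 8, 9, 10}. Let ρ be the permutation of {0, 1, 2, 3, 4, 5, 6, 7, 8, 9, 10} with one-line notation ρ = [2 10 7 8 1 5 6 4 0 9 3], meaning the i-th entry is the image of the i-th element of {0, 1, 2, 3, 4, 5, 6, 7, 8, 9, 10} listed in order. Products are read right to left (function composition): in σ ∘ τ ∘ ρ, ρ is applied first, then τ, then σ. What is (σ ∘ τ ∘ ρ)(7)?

3

(σ ∘ τ ∘ ρ)(7) = σ(τ(ρ(7))). ρ(7) = 4, then τ(4) = 5, then σ(5) = 3, so the result is 3.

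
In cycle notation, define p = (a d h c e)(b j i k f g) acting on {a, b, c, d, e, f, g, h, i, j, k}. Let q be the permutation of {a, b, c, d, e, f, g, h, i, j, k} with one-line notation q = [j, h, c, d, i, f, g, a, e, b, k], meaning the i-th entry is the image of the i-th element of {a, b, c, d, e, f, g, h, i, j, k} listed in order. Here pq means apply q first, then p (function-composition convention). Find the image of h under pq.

d

(pq)(h) = p(q(h)). q(h) = a, then p(a) = d. So (pq)(h) = d.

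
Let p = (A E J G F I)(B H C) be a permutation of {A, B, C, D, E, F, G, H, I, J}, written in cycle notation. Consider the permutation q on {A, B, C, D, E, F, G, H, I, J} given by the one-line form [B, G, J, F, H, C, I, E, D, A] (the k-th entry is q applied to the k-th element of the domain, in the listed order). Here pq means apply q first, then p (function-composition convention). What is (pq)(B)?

F

(pq)(B) = p(q(B)). q(B) = G, then p(G) = F. So (pq)(B) = F.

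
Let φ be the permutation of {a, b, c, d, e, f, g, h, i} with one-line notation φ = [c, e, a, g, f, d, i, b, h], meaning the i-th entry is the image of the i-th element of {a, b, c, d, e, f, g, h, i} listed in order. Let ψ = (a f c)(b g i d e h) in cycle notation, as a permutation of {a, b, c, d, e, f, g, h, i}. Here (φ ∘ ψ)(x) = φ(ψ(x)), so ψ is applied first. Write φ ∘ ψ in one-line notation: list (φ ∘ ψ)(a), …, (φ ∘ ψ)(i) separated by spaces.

(φ ∘ ψ)(x) = φ(ψ(x)). Computing each image: φ(ψ(a)) = φ(f) = d, φ(ψ(b)) = φ(g) = i, φ(ψ(c)) = φ(a) = c, φ(ψ(d)) = φ(e) = f, φ(ψ(e)) = φ(h) = b, φ(ψ(f)) = φ(c) = a, φ(ψ(g)) = φ(i) = h, φ(ψ(h)) = φ(b) = e, φ(ψ(i)) = φ(d) = g.
Hence φ ∘ ψ = [d i c f b a h e g].

d i c f b a h e g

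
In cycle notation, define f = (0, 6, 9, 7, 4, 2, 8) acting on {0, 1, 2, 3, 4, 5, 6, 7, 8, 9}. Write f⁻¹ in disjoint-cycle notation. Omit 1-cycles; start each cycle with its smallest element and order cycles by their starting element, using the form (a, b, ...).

(0, 8, 2, 4, 7, 9, 6)

The inverse reverses each cycle.
After reversing and putting each cycle's least element first, f⁻¹ = (0, 8, 2, 4, 7, 9, 6).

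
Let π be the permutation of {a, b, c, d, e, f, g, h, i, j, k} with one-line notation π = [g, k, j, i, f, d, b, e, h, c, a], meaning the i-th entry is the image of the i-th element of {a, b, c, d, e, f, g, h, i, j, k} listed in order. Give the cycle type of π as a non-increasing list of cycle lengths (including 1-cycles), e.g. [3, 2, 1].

The disjoint cycles are (a g b k)(c j)(d i h e f), with lengths 5, 4, 2 in non-increasing order.

[5, 4, 2]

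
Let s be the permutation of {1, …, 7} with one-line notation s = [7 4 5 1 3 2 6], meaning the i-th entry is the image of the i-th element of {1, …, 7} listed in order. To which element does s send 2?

2 is element number 2 of the domain, and entry number 2 of the one-line form is 4, so s(2) = 4.

4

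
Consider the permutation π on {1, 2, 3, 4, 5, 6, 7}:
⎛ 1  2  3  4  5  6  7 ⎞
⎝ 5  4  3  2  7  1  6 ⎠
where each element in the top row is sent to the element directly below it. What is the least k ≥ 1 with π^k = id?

Decomposing into disjoint cycles gives cycle lengths 4, 2, 1.
The order is lcm(4, 2) = 4.

4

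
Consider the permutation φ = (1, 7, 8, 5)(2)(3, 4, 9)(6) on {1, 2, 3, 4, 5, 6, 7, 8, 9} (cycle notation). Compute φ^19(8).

8 lies in the 4-cycle (1, 7, 8, 5).
On a 4-cycle, φ^4 is the identity, so φ^19 = φ^3 there (19 ≡ 3 mod 4).
Stepping 3 places around the cycle: 8 → 5 → 1 → 7.

7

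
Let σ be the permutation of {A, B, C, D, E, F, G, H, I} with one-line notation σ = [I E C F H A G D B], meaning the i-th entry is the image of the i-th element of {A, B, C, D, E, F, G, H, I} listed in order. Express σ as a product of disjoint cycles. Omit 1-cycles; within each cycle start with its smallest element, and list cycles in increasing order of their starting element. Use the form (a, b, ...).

(A, I, B, E, H, D, F)

Iterating σ from A gives A → I → B → E → H → D → F → A; that is the 7-cycle (A, I, B, E, H, D, F).
Continuing from each remaining unvisited element yields (A, I, B, E, H, D, F).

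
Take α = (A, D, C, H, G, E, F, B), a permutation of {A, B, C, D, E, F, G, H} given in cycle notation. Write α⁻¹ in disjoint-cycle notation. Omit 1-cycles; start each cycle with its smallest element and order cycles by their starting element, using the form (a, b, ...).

(A, B, F, E, G, H, C, D)

If α sends a → b within a cycle, α⁻¹ sends b → a; equivalently, reverse each cycle.
After reversing and putting each cycle's least element first, α⁻¹ = (A, B, F, E, G, H, C, D).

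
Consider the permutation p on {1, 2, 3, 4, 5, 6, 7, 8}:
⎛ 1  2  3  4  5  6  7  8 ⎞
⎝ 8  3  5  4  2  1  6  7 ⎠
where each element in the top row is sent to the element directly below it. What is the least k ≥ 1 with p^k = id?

12

Writing p as disjoint cycles, the cycle lengths are 4, 3, 1.
The order of p is the least common multiple of its cycle lengths: lcm(4, 3) = 12.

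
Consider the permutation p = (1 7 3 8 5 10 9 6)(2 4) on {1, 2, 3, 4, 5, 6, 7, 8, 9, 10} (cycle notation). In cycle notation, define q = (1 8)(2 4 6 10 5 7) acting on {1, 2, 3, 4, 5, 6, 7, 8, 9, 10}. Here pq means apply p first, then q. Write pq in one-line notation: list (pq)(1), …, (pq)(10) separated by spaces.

For each element, apply p then q: 1 → 7 → 2; 2 → 4 → 6; 3 → 8 → 1; 4 → 2 → 4; 5 → 10 → 5; 6 → 1 → 8; 7 → 3 → 3; 8 → 5 → 7; 9 → 6 → 10; 10 → 9 → 9.
So pq in one-line form is 2 6 1 4 5 8 3 7 10 9.

2 6 1 4 5 8 3 7 10 9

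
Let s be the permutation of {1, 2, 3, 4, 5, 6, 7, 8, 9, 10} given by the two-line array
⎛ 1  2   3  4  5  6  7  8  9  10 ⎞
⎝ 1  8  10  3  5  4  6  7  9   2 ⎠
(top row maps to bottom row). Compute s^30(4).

10

Tracing 4 → 3 → … returns to 4 after 7 steps, so 4 lies in a 7-cycle (2 8 7 6 4 3 10).
Since the cycle has length 7, s^30 acts on it the same as s^2 (30 mod 7 = 2).
Stepping 2 places around the cycle: 4 → 3 → 10.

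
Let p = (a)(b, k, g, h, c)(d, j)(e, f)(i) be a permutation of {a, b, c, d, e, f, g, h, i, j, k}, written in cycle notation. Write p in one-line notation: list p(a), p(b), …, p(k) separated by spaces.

Image by image: a→a, b→k, c→b, d→j, e→f, f→e, g→h, h→c, i→i, j→d, k→g.
Listing these in domain order gives a k b j f e h c i d g.

a k b j f e h c i d g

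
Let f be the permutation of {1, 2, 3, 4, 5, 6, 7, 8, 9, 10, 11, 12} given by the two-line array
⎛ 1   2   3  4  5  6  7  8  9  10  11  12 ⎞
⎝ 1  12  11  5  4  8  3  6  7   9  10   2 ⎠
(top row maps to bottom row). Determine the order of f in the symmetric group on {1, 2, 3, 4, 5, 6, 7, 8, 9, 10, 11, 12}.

The disjoint-cycle form of f has cycle lengths 5, 2, 2, 2, 1.
The order of f is the least common multiple of its cycle lengths: lcm(5, 2, 2, 2) = 10.

10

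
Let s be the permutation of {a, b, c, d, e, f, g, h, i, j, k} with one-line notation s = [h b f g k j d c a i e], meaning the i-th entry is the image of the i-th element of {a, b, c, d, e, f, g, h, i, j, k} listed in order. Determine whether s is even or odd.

odd

In disjoint-cycle form the cycle lengths are 6, 2, 2, 1.
A cycle is odd iff its length is even; s has 3 even-length cycles, so sgn(s) = (−1)^3 and s is odd.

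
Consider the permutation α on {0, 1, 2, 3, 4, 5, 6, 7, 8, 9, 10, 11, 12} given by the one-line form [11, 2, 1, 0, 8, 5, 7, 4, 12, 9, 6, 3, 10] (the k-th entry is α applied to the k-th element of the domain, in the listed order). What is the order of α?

6

Writing α as disjoint cycles, the cycle lengths are 6, 3, 2, 1, 1.
The order is lcm(6, 3, 2) = 6.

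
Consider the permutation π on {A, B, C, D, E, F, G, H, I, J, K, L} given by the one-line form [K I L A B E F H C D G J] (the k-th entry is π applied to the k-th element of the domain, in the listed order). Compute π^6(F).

Tracing F → E → … returns to F after 11 steps, so F lies in an 11-cycle (A, K, G, F, E, B, I, C, L, J, D).
Advancing 6 steps from F: F → E → B → I → C → L → J.

J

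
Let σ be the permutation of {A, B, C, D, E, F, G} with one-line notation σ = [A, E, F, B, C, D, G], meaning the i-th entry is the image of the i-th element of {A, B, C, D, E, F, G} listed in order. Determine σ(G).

G

G is element number 7 of the domain, and entry number 7 of the one-line form is G, so σ(G) = G.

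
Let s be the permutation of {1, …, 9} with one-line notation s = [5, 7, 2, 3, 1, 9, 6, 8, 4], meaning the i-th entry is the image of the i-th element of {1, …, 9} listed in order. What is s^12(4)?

Tracing 4 → 3 → … returns to 4 after 6 steps, so 4 lies in a 6-cycle (2 7 6 9 4 3).
On a 6-cycle, s^6 is the identity, so s^12 = s^0 there (12 ≡ 0 mod 6).
So s^12(4) = 4.

4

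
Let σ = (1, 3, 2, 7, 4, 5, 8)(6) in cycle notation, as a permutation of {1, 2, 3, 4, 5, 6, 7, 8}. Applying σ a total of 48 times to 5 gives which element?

4

5 lies in the 7-cycle (1, 3, 2, 7, 4, 5, 8).
Powers repeat with period 7 on this cycle, and 48 mod 7 = 6, so σ^48(5) = σ^6(5).
Advancing 6 steps from 5: 5 → 8 → 1 → 3 → 2 → 7 → 4.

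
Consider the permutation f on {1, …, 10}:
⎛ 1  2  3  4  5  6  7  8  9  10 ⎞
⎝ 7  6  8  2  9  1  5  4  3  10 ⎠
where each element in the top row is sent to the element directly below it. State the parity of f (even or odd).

even

In disjoint-cycle form the cycle lengths are 9, 1.
A cycle is odd iff its length is even; f has 0 even-length cycles, so sgn(f) = (−1)^0 and f is even.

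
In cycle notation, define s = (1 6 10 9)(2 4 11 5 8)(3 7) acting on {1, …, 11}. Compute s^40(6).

6

6 lies in the 4-cycle (1 6 10 9).
Since the cycle has length 4, s^40 acts on it the same as s^0 (40 mod 4 = 0).
So s^40(6) = 6.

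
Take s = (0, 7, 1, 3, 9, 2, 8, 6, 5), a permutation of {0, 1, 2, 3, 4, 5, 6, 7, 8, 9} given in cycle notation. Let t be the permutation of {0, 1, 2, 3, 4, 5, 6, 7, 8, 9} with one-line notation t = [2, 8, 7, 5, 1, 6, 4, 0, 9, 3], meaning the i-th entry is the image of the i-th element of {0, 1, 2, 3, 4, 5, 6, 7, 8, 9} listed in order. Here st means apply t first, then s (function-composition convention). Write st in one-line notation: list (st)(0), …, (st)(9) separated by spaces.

8 6 1 0 3 5 4 7 2 9

Chase each element through t then s: 0 → 2 → 8; 1 → 8 → 6; 2 → 7 → 1; 3 → 5 → 0; 4 → 1 → 3; 5 → 6 → 5; 6 → 4 → 4; 7 → 0 → 7; 8 → 9 → 2; 9 → 3 → 9.
Collecting the images, st = [8 6 1 0 3 5 4 7 2 9].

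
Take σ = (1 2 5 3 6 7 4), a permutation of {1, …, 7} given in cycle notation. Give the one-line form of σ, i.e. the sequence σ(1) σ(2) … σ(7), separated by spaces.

Each element maps to the next entry in its cycle (wrapping to the front): 1→2, 2→5, 3→6, 4→1, 5→3, 6→7, 7→4.
So the one-line form is 2 5 6 1 3 7 4.

2 5 6 1 3 7 4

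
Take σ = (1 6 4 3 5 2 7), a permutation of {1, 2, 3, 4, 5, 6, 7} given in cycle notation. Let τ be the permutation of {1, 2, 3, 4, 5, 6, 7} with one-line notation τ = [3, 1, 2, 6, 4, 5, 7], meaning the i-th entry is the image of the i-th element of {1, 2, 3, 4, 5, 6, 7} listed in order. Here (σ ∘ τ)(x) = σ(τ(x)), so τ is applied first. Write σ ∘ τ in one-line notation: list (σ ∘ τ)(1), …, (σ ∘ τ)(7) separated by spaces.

5 6 7 4 3 2 1

Chase each element through τ then σ: 1 → 3 → 5; 2 → 1 → 6; 3 → 2 → 7; 4 → 6 → 4; 5 → 4 → 3; 6 → 5 → 2; 7 → 7 → 1.
So σ ∘ τ in one-line form is 5 6 7 4 3 2 1.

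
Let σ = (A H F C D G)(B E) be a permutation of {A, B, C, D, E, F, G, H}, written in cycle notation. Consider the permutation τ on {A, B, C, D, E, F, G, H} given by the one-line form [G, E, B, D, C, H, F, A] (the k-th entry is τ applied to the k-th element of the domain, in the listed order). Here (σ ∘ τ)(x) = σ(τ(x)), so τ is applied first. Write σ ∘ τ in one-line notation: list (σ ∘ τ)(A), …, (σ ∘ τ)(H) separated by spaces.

(σ ∘ τ)(x) = σ(τ(x)). Computing each image: σ(τ(A)) = σ(G) = A, σ(τ(B)) = σ(E) = B, σ(τ(C)) = σ(B) = E, σ(τ(D)) = σ(D) = G, σ(τ(E)) = σ(C) = D, σ(τ(F)) = σ(H) = F, σ(τ(G)) = σ(F) = C, σ(τ(H)) = σ(A) = H.
Hence σ ∘ τ = [A B E G D F C H].

A B E G D F C H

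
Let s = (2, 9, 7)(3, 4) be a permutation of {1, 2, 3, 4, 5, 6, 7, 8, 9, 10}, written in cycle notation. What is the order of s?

6

The disjoint cycles have lengths 3, 2, 1, 1, 1, 1, 1.
The order is lcm(3, 2) = 6.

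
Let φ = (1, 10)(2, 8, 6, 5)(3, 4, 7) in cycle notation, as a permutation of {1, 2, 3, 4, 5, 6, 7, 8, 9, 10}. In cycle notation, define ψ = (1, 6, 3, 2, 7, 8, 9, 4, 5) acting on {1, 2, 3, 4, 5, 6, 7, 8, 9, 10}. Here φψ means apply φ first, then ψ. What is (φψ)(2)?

9

First apply φ: φ(2) = 8, then ψ(8) = 9. Thus (φψ)(2) = 9.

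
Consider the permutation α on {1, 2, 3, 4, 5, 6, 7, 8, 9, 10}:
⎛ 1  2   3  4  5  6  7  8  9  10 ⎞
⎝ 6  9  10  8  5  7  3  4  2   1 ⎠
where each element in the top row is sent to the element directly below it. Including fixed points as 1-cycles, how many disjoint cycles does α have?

4

The cycle decomposition is (1 6 7 3 10)(2 9)(4 8)(5), which has 4 cycles (counting 1-cycles).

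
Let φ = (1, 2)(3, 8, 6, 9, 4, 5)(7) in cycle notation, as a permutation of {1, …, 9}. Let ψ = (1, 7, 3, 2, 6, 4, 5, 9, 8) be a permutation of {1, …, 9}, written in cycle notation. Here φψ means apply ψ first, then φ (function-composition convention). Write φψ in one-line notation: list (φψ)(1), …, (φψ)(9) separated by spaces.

7 9 1 3 4 5 8 2 6

(φψ)(x) = φ(ψ(x)). Computing each image: φ(ψ(1)) = φ(7) = 7, φ(ψ(2)) = φ(6) = 9, φ(ψ(3)) = φ(2) = 1, φ(ψ(4)) = φ(5) = 3, φ(ψ(5)) = φ(9) = 4, φ(ψ(6)) = φ(4) = 5, φ(ψ(7)) = φ(3) = 8, φ(ψ(8)) = φ(1) = 2, φ(ψ(9)) = φ(8) = 6.
Hence φψ = [7 9 1 3 4 5 8 2 6].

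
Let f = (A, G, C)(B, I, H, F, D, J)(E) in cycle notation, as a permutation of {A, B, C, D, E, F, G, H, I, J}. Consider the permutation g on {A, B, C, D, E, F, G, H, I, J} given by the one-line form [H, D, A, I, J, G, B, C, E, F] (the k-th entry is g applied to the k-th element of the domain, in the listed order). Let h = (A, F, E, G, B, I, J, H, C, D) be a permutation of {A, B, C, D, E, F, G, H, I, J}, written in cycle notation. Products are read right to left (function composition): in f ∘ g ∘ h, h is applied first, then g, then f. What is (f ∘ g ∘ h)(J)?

A

(f ∘ g ∘ h)(J) = f(g(h(J))). h(J) = H, then g(H) = C, then f(C) = A, so the result is A.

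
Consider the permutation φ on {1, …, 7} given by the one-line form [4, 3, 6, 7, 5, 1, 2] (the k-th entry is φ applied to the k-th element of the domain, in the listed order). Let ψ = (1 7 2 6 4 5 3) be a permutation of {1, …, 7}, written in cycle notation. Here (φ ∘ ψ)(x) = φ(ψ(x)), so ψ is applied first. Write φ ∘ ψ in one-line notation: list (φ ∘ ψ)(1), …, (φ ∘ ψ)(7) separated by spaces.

2 1 4 5 6 7 3

(φ ∘ ψ)(x) = φ(ψ(x)). Computing each image: φ(ψ(1)) = φ(7) = 2, φ(ψ(2)) = φ(6) = 1, φ(ψ(3)) = φ(1) = 4, φ(ψ(4)) = φ(5) = 5, φ(ψ(5)) = φ(3) = 6, φ(ψ(6)) = φ(4) = 7, φ(ψ(7)) = φ(2) = 3.
Hence φ ∘ ψ = [2 1 4 5 6 7 3].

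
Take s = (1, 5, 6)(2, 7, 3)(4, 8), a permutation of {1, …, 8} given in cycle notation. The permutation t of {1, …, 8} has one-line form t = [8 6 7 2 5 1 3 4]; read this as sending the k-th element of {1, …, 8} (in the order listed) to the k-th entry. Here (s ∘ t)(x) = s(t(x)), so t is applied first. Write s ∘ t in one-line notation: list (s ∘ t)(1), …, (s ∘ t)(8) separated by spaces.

For each element, apply t then s: 1 → 8 → 4; 2 → 6 → 1; 3 → 7 → 3; 4 → 2 → 7; 5 → 5 → 6; 6 → 1 → 5; 7 → 3 → 2; 8 → 4 → 8.
Collecting the images, s ∘ t = [4 1 3 7 6 5 2 8].

4 1 3 7 6 5 2 8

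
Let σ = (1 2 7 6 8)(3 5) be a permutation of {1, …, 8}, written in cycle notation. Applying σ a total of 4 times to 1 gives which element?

8

1 lies in the 5-cycle (1 2 7 6 8).
Stepping 4 places around the cycle: 1 → 2 → 7 → 6 → 8.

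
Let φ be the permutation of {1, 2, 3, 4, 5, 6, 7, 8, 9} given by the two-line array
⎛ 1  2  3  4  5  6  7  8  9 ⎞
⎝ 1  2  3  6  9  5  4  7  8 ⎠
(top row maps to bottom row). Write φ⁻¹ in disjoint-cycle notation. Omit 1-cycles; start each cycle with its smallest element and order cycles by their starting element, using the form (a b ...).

First write φ in disjoint cycles: (4 6 5 9 8 7).
The inverse reverses every cycle; in canonical form, φ⁻¹ = (4 7 8 9 5 6).

(4 7 8 9 5 6)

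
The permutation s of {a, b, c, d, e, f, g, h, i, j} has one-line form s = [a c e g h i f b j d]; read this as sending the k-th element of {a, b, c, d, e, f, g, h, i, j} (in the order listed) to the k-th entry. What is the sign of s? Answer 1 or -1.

-1

In disjoint-cycle form the cycle lengths are 5, 4, 1.
A cycle of length ℓ contributes ℓ−1 transpositions, so s is a product of 4 + 3 = 7 transpositions — odd.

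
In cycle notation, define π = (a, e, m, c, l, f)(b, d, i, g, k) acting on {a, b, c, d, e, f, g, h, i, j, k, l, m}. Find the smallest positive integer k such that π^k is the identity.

The disjoint cycles have lengths 6, 5, 1, 1.
The order is lcm(6, 5) = 30.

30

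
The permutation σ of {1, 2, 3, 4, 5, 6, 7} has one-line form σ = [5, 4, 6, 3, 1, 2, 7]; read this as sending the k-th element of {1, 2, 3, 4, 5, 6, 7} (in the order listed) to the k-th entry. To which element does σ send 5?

1

5 is element number 5 of the domain, and entry number 5 of the one-line form is 1, so σ(5) = 1.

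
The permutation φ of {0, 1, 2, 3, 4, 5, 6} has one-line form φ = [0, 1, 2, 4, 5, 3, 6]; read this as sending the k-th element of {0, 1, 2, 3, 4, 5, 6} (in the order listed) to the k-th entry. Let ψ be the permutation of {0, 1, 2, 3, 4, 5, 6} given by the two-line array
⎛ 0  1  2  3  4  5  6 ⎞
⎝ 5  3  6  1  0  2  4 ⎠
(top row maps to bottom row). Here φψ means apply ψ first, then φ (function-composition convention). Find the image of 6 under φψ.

5

(φψ)(6) = φ(ψ(6)). ψ(6) = 4, then φ(4) = 5. So (φψ)(6) = 5.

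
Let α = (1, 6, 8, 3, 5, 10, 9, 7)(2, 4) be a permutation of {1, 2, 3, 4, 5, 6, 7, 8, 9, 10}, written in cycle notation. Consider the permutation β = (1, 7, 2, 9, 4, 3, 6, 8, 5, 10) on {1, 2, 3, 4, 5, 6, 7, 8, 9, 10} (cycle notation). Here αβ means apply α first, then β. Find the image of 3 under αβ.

10

(αβ)(3) = β(α(3)). α(3) = 5, then β(5) = 10. So (αβ)(3) = 10.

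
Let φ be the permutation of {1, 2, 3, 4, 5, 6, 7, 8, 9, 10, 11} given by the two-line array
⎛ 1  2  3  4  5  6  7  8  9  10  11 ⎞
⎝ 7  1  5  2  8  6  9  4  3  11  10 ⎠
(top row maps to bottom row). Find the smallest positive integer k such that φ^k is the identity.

8

Writing φ as disjoint cycles, the cycle lengths are 8, 2, 1.
The order is lcm(8, 2) = 8.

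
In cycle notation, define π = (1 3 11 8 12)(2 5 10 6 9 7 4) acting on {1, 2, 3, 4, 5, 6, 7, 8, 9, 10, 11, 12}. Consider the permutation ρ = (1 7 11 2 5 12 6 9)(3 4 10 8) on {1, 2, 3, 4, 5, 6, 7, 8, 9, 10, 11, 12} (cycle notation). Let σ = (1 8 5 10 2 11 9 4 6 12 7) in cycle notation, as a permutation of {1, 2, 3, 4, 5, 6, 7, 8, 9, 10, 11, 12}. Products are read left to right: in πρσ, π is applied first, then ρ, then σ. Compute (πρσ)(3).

11

Apply the permutations in order: π(3) = 11, then ρ(11) = 2, then σ(2) = 11. So (πρσ)(3) = 11.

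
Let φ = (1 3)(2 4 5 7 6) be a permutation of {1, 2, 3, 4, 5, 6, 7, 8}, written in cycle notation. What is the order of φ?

10

The disjoint cycles have lengths 5, 2, 1.
The order of φ is the least common multiple of its cycle lengths: lcm(5, 2) = 10.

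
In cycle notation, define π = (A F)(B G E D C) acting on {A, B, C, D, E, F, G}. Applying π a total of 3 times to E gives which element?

E lies in the 5-cycle (B G E D C).
Stepping 3 places around the cycle: E → D → C → B.

B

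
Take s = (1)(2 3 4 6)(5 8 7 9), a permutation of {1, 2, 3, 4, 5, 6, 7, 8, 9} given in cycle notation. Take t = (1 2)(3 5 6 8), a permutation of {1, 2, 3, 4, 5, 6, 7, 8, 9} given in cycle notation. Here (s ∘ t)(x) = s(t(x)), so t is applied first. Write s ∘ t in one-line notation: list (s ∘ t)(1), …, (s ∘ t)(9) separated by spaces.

3 1 8 6 2 7 9 4 5

(s ∘ t)(x) = s(t(x)). Computing each image: s(t(1)) = s(2) = 3, s(t(2)) = s(1) = 1, s(t(3)) = s(5) = 8, s(t(4)) = s(4) = 6, s(t(5)) = s(6) = 2, s(t(6)) = s(8) = 7, s(t(7)) = s(7) = 9, s(t(8)) = s(3) = 4, s(t(9)) = s(9) = 5.
Hence s ∘ t = [3 1 8 6 2 7 9 4 5].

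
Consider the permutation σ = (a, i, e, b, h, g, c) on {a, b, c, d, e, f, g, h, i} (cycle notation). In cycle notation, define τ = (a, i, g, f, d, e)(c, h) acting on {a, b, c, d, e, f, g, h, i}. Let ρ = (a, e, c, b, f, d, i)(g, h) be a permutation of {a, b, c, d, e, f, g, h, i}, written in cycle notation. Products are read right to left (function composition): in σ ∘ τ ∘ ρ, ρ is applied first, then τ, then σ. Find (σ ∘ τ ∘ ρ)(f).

b

Apply the permutations in order: ρ(f) = d, then τ(d) = e, then σ(e) = b. So (σ ∘ τ ∘ ρ)(f) = b.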